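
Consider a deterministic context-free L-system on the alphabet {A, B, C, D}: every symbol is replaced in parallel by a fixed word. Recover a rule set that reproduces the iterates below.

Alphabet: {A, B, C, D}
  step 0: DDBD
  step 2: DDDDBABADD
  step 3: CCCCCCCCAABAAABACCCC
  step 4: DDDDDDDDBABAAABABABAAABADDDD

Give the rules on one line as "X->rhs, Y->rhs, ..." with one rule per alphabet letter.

A->BA, B->AA, C->D, D->CC

  step 3 ⇒ step 4: CCCCCCCCAABAAABACCCC ⇒ D·D·D·D·D·D·D·D·BA·BA·AA·BA·BA·BA·AA·BA·D·D·D·D
    A ↦ BA
    B ↦ AA
    C ↦ D
  step 2 ⇒ step 3: DDDDBABADD ⇒ CC·CC·CC·CC·AA·BA·AA·BA·CC·CC
    D ↦ CC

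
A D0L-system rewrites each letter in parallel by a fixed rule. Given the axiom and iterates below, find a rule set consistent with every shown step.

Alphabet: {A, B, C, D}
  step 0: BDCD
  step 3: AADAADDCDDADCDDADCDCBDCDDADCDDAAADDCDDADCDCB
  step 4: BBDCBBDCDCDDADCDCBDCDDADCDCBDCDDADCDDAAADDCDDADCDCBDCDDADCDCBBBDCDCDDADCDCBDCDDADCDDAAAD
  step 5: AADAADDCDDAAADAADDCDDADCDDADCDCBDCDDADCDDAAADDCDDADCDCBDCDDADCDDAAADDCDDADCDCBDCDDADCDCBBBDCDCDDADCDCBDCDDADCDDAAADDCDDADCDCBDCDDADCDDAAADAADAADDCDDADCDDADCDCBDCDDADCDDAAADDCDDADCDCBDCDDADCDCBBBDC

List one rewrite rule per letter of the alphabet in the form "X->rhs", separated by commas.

  step 4 ⇒ step 5: BBDCBBDCDCDDADCDCBDCDDADCDCBDCDDADCDDAAADDCDDADCDCBDCDDADCDCBBBDCDCDDADCDCBDCDDADCDDAAAD ⇒ AAD·AAD·DC·DDA·AAD·AAD·DC·DDA·DC·DDA·DC·DC·B·DC·DDA·DC·DDA·AAD·DC·DDA·DC·DC·B·DC·DDA·DC·DDA·AAD·DC·DDA·DC·DC·B·DC·DDA·DC·DC·B·B·B·DC·DC·DDA·DC·DC·B·DC·DDA·DC·DDA·AAD·DC·DDA·DC·DC·B·DC·DDA·DC·DDA·AAD·AAD·AAD·DC·DDA·DC·DDA·DC·DC·B·DC·DDA·DC·DDA·AAD·DC·DDA·DC·DC·B·DC·DDA·DC·DC·B·B·B·DC
    A ↦ B
    B ↦ AAD
    C ↦ DDA
    D ↦ DC

A->B, B->AAD, C->DDA, D->DC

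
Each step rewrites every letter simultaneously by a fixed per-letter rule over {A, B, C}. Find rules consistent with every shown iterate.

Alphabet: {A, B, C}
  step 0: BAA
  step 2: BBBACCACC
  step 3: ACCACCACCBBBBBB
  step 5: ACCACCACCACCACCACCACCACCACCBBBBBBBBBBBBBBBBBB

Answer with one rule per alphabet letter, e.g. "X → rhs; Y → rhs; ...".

  step 2 ⇒ step 3: BBBACCACC ⇒ ACC·ACC·ACC·B·B·B·B·B·B
    A ↦ B
    B ↦ ACC
    C ↦ B

A->B, B->ACC, C->B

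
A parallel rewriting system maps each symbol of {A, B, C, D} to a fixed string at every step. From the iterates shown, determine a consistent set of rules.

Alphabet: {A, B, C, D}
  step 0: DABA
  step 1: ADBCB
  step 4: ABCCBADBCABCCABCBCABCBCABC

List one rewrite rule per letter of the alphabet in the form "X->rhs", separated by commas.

A->B, B->C, C->ABC, D->AD

  step 0 ⇒ step 1: DABA ⇒ AD·B·C·B
    A ↦ B
    B ↦ C
    D ↦ AD
    C ↦ ABC  (constrained at step 1)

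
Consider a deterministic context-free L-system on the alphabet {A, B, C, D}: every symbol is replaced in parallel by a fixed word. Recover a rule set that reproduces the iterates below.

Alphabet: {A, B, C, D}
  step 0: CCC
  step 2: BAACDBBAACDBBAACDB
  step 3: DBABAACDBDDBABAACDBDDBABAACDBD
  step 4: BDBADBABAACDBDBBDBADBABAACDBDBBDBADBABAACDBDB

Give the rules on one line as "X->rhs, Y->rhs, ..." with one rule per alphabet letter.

  step 3 ⇒ step 4: DBABAACDBDDBABAACDBDDBABAACDBD ⇒ B·D·BA·D·BA·BA·ACD·B·D·B·B·D·BA·D·BA·BA·ACD·B·D·B·B·D·BA·D·BA·BA·ACD·B·D·B
    A ↦ BA
    B ↦ D
    C ↦ ACD
    D ↦ B

A->BA, B->D, C->ACD, D->B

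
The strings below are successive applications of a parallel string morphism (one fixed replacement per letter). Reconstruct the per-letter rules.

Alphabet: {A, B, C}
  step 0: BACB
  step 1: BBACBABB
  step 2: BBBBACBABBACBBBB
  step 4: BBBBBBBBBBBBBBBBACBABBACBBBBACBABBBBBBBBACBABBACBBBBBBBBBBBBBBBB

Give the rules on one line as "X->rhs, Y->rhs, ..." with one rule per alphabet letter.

  step 1 ⇒ step 2: BBACBABB ⇒ BB·BB·AC·BA·BB·AC·BB·BB
    A ↦ AC
    B ↦ BB
    C ↦ BA

A->AC, B->BB, C->BA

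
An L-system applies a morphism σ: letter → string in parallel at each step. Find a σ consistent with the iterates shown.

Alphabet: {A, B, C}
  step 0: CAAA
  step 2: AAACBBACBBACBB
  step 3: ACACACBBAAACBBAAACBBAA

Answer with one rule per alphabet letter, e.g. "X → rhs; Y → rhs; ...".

  step 2 ⇒ step 3: AAACBBACBBACBB ⇒ AC·AC·AC·BB·A·A·AC·BB·A·A·AC·BB·A·A
    A ↦ AC
    B ↦ A
    C ↦ BB

A->AC, B->A, C->BB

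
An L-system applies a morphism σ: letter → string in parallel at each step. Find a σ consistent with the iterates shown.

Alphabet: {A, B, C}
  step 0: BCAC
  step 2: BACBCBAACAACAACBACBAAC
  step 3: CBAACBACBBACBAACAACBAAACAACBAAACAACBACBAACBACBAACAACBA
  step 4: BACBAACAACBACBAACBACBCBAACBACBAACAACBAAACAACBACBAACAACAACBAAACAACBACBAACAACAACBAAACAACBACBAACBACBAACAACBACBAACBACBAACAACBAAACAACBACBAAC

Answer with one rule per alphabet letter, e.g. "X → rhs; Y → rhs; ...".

  step 3 ⇒ step 4: CBAACBACBBACBAACAACBAAACAACBAAACAACBACBAACBACBAACAACBA ⇒ BA·CB·AAC·AAC·BA·CB·AAC·BA·CB·CB·AAC·BA·CB·AAC·AAC·BA·AAC·AAC·BA·CB·AAC·AAC·AAC·BA·AAC·AAC·BA·CB·AAC·AAC·AAC·BA·AAC·AAC·BA·CB·AAC·BA·CB·AAC·AAC·BA·CB·AAC·BA·CB·AAC·AAC·BA·AAC·AAC·BA·CB·AAC
    A ↦ AAC
    B ↦ CB
    C ↦ BA

A->AAC, B->CB, C->BA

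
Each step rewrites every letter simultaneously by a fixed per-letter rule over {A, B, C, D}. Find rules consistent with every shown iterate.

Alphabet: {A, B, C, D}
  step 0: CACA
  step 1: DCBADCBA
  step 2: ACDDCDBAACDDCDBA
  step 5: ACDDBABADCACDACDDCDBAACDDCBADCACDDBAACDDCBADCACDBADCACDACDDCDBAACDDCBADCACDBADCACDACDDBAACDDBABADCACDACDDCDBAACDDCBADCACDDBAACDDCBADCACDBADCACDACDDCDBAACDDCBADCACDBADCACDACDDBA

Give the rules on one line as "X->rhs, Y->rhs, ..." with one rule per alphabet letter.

  step 1 ⇒ step 2: DCBADCBA ⇒ ACD·DC·D·BA·ACD·DC·D·BA
    A ↦ BA
    B ↦ D
    C ↦ DC
    D ↦ ACD

A->BA, B->D, C->DC, D->ACD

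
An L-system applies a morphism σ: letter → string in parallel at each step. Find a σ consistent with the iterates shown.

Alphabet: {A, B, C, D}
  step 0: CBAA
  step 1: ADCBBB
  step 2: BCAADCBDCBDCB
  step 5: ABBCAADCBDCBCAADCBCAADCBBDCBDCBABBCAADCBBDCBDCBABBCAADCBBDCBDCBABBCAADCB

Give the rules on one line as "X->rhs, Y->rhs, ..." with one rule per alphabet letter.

A->B, B->DCB, C->A, D->CA

  step 1 ⇒ step 2: ADCBBB ⇒ B·CA·A·DCB·DCB·DCB
    A ↦ B
    B ↦ DCB
    C ↦ A
    D ↦ CA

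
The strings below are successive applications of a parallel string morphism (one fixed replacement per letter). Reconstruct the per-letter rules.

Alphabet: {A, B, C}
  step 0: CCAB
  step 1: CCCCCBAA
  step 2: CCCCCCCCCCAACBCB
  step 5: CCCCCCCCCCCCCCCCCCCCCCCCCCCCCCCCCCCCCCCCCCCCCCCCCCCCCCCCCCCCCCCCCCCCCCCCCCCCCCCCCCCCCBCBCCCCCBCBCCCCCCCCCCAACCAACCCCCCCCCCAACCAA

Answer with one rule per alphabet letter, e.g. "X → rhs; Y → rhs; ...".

  step 1 ⇒ step 2: CCCCCBAA ⇒ CC·CC·CC·CC·CC·AA·CB·CB
    A ↦ CB
    B ↦ AA
    C ↦ CC

A->CB, B->AA, C->CC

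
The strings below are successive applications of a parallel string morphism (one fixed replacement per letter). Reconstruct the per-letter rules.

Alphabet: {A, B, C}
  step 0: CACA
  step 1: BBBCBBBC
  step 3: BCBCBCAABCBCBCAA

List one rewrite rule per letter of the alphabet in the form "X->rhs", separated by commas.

A->BC, B->A, C->BB

  step 0 ⇒ step 1: CACA ⇒ BB·BC·BB·BC
    A ↦ BC
    C ↦ BB
    B ↦ A  (constrained at step 1)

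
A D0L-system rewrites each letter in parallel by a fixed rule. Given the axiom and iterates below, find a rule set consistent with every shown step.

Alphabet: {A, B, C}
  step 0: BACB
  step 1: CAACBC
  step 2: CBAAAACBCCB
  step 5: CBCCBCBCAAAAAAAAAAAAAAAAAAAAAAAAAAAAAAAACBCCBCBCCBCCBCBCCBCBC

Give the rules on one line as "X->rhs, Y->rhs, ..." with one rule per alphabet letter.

  step 1 ⇒ step 2: CAACBC ⇒ CB·AA·AA·CB·C·CB
    A ↦ AA
    B ↦ C
    C ↦ CB

A->AA, B->C, C->CB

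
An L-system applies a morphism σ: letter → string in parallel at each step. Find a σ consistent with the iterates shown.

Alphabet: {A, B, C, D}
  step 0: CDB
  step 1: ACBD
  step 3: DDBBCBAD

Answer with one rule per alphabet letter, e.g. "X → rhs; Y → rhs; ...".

A->BB, B->D, C->A, D->CB

  step 0 ⇒ step 1: CDB ⇒ A·CB·D
    B ↦ D
    C ↦ A
    D ↦ CB
    A ↦ BB  (constrained at step 1)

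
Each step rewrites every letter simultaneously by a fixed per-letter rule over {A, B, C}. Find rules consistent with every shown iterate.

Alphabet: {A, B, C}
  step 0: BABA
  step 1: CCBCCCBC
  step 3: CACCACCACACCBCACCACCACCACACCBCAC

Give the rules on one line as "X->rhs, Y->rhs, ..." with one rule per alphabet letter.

  step 0 ⇒ step 1: BABA ⇒ CCB·C·CCB·C
    A ↦ C
    B ↦ CCB
    C ↦ CA  (constrained at step 1)

A->C, B->CCB, C->CA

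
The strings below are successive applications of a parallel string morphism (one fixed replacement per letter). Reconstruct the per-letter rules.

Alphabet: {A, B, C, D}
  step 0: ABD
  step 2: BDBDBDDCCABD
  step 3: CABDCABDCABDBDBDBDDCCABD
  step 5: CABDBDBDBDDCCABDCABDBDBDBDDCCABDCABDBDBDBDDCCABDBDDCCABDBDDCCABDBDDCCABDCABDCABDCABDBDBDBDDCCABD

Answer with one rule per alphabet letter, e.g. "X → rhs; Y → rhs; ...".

  step 2 ⇒ step 3: BDBDBDDCCABD ⇒ CA·BD·CA·BD·CA·BD·BD·BD·BD·DC·CA·BD
    A ↦ DC
    B ↦ CA
    C ↦ BD
    D ↦ BD

A->DC, B->CA, C->BD, D->BD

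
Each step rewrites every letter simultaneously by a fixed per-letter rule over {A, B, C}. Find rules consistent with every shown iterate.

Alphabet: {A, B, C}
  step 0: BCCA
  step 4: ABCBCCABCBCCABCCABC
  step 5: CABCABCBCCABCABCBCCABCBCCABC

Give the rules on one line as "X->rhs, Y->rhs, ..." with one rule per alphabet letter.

  step 4 ⇒ step 5: ABCBCCABCBCCABCCABC ⇒ C·A·BC·A·BC·BC·C·A·BC·A·BC·BC·C·A·BC·BC·C·A·BC
    A ↦ C
    B ↦ A
    C ↦ BC

A->C, B->A, C->BC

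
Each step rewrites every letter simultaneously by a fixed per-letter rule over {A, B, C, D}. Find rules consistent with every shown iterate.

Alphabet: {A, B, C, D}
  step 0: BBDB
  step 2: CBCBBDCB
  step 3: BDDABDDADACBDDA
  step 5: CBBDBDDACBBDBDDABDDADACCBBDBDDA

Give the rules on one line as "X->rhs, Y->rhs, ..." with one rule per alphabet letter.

A->B, B->DA, C->BD, D->C

  step 2 ⇒ step 3: CBCBBDCB ⇒ BD·DA·BD·DA·DA·C·BD·DA
    B ↦ DA
    C ↦ BD
    D ↦ C
    A ↦ B  (constrained at step 3)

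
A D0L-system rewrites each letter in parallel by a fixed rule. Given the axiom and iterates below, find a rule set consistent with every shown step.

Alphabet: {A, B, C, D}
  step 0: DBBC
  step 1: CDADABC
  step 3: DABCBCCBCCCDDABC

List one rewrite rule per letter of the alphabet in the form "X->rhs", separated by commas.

A->D, B->DA, C->BC, D->C

  step 0 ⇒ step 1: DBBC ⇒ C·DA·DA·BC
    B ↦ DA
    C ↦ BC
    D ↦ C
    A ↦ D  (constrained at step 1)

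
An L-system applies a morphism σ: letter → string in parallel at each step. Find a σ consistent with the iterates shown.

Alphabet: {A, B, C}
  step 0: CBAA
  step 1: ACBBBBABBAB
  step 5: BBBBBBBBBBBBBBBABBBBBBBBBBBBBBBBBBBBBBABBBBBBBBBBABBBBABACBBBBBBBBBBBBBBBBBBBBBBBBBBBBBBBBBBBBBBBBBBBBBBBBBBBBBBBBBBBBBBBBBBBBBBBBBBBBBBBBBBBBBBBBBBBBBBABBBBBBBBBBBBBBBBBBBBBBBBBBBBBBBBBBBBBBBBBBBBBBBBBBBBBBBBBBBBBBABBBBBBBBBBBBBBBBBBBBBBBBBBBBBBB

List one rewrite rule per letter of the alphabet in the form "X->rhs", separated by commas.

A->BAB, B->BB, C->ACB

  step 0 ⇒ step 1: CBAA ⇒ ACB·BB·BAB·BAB
    A ↦ BAB
    B ↦ BB
    C ↦ ACB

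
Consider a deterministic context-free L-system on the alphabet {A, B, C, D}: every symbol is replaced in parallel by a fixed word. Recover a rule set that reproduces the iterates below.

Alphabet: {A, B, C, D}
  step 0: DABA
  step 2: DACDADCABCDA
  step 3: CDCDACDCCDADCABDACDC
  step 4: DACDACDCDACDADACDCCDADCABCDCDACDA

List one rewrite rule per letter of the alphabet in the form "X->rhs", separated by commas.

A->DC, B->AB, C->DA, D->C

  step 3 ⇒ step 4: CDCDACDCCDADCABDACDC ⇒ DA·C·DA·C·DC·DA·C·DA·DA·C·DC·C·DA·DC·AB·C·DC·DA·C·DA
    A ↦ DC
    B ↦ AB
    C ↦ DA
    D ↦ C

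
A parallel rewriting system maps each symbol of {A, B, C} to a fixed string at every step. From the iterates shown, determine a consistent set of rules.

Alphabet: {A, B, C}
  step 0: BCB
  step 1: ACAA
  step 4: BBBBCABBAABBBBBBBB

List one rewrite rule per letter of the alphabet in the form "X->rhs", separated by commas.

A->BB, B->A, C->CA

  step 0 ⇒ step 1: BCB ⇒ A·CA·A
    B ↦ A
    C ↦ CA
    A ↦ BB  (constrained at step 1)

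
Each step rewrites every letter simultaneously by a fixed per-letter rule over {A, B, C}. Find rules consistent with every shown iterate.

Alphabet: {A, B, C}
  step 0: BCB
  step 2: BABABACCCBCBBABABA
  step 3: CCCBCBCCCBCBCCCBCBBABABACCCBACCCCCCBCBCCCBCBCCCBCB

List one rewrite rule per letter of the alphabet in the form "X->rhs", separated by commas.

  step 2 ⇒ step 3: BABABACCCBCBBABABA ⇒ CCC·BCB·CCC·BCB·CCC·BCB·BA·BA·BA·CCC·BA·CCC·CCC·BCB·CCC·BCB·CCC·BCB
    A ↦ BCB
    B ↦ CCC
    C ↦ BA

A->BCB, B->CCC, C->BA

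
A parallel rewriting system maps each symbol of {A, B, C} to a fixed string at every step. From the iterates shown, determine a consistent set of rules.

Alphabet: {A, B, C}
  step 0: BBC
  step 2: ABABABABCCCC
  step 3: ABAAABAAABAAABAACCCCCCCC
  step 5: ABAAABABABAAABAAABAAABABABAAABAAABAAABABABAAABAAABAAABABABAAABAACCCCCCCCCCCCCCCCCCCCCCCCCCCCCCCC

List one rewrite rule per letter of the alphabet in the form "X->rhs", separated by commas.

A->AB, B->AA, C->CC

  step 2 ⇒ step 3: ABABABABCCCC ⇒ AB·AA·AB·AA·AB·AA·AB·AA·CC·CC·CC·CC
    A ↦ AB
    B ↦ AA
    C ↦ CC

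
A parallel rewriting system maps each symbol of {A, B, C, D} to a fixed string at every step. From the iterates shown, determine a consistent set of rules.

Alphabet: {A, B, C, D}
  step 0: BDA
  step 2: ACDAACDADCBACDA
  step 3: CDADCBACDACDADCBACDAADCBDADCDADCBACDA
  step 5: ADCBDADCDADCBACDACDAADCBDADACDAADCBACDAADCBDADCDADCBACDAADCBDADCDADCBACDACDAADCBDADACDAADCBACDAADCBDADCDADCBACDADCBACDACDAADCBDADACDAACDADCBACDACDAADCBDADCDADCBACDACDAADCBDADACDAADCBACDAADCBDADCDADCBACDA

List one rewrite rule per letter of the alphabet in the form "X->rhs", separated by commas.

A->CDA, B->DAD, C->DCB, D->A

  step 2 ⇒ step 3: ACDAACDADCBACDA ⇒ CDA·DCB·A·CDA·CDA·DCB·A·CDA·A·DCB·DAD·CDA·DCB·A·CDA
    A ↦ CDA
    B ↦ DAD
    C ↦ DCB
    D ↦ A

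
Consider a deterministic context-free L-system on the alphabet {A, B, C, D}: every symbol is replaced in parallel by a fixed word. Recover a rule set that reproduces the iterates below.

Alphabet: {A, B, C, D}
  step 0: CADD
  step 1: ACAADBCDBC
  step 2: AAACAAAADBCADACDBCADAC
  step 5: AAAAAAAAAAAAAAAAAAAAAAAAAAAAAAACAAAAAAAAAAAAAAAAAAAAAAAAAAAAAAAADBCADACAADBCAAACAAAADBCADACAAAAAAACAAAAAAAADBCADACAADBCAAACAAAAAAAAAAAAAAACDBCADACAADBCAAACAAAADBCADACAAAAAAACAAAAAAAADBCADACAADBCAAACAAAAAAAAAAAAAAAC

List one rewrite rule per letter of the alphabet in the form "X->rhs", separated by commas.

  step 1 ⇒ step 2: ACAADBCDBC ⇒ AA·AC·AA·AA·DBC·AD·AC·DBC·AD·AC
    A ↦ AA
    B ↦ AD
    C ↦ AC
    D ↦ DBC

A->AA, B->AD, C->AC, D->DBC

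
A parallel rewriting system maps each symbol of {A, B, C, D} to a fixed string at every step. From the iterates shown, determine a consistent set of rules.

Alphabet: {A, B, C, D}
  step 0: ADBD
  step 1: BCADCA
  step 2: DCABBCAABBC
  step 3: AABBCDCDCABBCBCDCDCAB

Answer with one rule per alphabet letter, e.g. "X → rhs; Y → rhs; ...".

  step 2 ⇒ step 3: DCABBCAABBC ⇒ A·AB·BC·DC·DC·AB·BC·BC·DC·DC·AB
    A ↦ BC
    B ↦ DC
    C ↦ AB
    D ↦ A

A->BC, B->DC, C->AB, D->A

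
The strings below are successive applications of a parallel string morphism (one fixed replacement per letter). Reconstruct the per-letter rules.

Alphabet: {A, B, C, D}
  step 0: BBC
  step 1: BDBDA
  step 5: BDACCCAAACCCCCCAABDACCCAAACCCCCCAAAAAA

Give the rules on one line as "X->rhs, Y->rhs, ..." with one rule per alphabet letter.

A->CC, B->BD, C->A, D->AC

  step 0 ⇒ step 1: BBC ⇒ BD·BD·A
    B ↦ BD
    C ↦ A
    A ↦ CC  (constrained at step 1)
    D ↦ AC  (constrained at step 1)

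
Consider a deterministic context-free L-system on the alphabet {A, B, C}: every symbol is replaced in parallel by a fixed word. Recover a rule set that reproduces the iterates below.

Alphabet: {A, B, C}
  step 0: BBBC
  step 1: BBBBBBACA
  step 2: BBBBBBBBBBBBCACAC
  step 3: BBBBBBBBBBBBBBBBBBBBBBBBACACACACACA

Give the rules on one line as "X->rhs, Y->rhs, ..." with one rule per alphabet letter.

  step 2 ⇒ step 3: BBBBBBBBBBBBCACAC ⇒ BB·BB·BB·BB·BB·BB·BB·BB·BB·BB·BB·BB·ACA·C·ACA·C·ACA
    A ↦ C
    B ↦ BB
    C ↦ ACA

A->C, B->BB, C->ACA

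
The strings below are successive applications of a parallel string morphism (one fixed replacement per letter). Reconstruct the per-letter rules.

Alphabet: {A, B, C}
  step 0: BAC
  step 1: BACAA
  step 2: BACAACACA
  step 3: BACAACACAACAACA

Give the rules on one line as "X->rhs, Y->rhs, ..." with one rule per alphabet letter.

  step 2 ⇒ step 3: BACAACACA ⇒ BA·CA·A·CA·CA·A·CA·A·CA
    A ↦ CA
    B ↦ BA
    C ↦ A

A->CA, B->BA, C->A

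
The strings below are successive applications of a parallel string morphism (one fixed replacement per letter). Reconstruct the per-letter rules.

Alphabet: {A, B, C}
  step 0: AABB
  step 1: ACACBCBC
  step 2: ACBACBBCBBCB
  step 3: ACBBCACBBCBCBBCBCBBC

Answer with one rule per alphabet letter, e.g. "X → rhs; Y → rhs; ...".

A->AC, B->BC, C->B

  step 2 ⇒ step 3: ACBACBBCBBCB ⇒ AC·B·BC·AC·B·BC·BC·B·BC·BC·B·BC
    A ↦ AC
    B ↦ BC
    C ↦ B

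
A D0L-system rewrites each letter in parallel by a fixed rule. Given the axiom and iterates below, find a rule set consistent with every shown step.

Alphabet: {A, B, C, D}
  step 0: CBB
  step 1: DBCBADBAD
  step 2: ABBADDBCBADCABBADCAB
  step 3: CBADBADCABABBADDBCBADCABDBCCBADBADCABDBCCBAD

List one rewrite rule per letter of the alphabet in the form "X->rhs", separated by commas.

A->C, B->BAD, C->DBC, D->AB

  step 2 ⇒ step 3: ABBADDBCBADCABBADCAB ⇒ C·BAD·BAD·C·AB·AB·BAD·DBC·BAD·C·AB·DBC·C·BAD·BAD·C·AB·DBC·C·BAD
    A ↦ C
    B ↦ BAD
    C ↦ DBC
    D ↦ AB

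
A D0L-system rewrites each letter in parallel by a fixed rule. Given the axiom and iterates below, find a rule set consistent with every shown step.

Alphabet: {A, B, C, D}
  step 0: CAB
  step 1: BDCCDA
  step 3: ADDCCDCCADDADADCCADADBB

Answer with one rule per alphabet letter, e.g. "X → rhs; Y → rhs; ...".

  step 0 ⇒ step 1: CAB ⇒ B·DCC·DA
    A ↦ DCC
    B ↦ DA
    C ↦ B
    D ↦ AD  (constrained at step 1)

A->DCC, B->DA, C->B, D->AD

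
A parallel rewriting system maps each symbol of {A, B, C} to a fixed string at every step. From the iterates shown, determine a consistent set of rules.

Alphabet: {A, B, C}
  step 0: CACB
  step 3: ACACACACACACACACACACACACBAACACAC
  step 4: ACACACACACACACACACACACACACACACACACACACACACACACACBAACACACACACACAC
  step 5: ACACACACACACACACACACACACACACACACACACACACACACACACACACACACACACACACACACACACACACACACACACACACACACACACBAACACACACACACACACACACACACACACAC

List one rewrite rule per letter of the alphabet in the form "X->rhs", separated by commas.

  step 4 ⇒ step 5: ACACACACACACACACACACACACACACACACACACACACACACACACBAACACACACACACAC ⇒ AC·AC·AC·AC·AC·AC·AC·AC·AC·AC·AC·AC·AC·AC·AC·AC·AC·AC·AC·AC·AC·AC·AC·AC·AC·AC·AC·AC·AC·AC·AC·AC·AC·AC·AC·AC·AC·AC·AC·AC·AC·AC·AC·AC·AC·AC·AC·AC·BA·AC·AC·AC·AC·AC·AC·AC·AC·AC·AC·AC·AC·AC·AC·AC
    A ↦ AC
    B ↦ BA
    C ↦ AC

A->AC, B->BA, C->AC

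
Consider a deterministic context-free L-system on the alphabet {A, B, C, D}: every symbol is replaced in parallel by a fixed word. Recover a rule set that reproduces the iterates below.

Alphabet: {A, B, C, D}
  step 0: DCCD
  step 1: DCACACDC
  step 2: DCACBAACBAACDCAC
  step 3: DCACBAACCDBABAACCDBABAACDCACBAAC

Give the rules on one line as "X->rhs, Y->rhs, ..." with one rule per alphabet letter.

A->BA, B->CD, C->AC, D->DC

  step 2 ⇒ step 3: DCACBAACBAACDCAC ⇒ DC·AC·BA·AC·CD·BA·BA·AC·CD·BA·BA·AC·DC·AC·BA·AC
    A ↦ BA
    B ↦ CD
    C ↦ AC
    D ↦ DC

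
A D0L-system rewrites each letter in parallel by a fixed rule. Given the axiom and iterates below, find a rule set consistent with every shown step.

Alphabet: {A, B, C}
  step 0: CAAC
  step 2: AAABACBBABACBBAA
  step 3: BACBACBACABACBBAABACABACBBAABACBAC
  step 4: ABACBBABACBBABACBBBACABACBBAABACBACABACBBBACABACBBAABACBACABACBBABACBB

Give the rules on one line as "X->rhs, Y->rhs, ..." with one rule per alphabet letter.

  step 3 ⇒ step 4: BACBACBACABACBBAABACABACBBAABACBAC ⇒ A·BAC·BB·A·BAC·BB·A·BAC·BB·BAC·A·BAC·BB·A·A·BAC·BAC·A·BAC·BB·BAC·A·BAC·BB·A·A·BAC·BAC·A·BAC·BB·A·BAC·BB
    A ↦ BAC
    B ↦ A
    C ↦ BB

A->BAC, B->A, C->BB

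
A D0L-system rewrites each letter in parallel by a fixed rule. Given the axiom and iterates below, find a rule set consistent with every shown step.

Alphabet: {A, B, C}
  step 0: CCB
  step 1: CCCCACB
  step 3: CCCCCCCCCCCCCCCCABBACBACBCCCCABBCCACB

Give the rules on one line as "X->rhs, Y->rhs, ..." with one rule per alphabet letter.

  step 0 ⇒ step 1: CCB ⇒ CC·CC·ACB
    B ↦ ACB
    C ↦ CC
    A ↦ ABB  (constrained at step 1)

A->ABB, B->ACB, C->CC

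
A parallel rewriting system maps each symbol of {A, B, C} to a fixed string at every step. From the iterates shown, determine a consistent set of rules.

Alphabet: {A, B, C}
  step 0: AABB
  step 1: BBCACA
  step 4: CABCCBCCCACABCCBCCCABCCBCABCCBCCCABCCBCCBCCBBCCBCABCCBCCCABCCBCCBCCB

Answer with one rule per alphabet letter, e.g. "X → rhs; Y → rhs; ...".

A->B, B->CA, C->BCC

  step 0 ⇒ step 1: AABB ⇒ B·B·CA·CA
    A ↦ B
    B ↦ CA
    C ↦ BCC  (constrained at step 1)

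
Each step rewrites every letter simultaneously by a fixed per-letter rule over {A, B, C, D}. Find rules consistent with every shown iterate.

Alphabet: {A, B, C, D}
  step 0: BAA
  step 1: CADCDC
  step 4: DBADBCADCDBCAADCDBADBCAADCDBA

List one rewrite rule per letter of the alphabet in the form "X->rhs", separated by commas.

A->DC, B->CA, C->A, D->DB

  step 0 ⇒ step 1: BAA ⇒ CA·DC·DC
    A ↦ DC
    B ↦ CA
    C ↦ A  (constrained at step 1)
    D ↦ DB  (constrained at step 1)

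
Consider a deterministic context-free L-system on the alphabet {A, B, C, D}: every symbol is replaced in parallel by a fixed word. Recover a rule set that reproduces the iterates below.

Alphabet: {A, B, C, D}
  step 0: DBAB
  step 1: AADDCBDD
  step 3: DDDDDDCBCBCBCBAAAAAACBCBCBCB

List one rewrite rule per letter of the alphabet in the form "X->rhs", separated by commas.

A->CB, B->DD, C->D, D->AA

  step 0 ⇒ step 1: DBAB ⇒ AA·DD·CB·DD
    A ↦ CB
    B ↦ DD
    D ↦ AA
    C ↦ D  (constrained at step 1)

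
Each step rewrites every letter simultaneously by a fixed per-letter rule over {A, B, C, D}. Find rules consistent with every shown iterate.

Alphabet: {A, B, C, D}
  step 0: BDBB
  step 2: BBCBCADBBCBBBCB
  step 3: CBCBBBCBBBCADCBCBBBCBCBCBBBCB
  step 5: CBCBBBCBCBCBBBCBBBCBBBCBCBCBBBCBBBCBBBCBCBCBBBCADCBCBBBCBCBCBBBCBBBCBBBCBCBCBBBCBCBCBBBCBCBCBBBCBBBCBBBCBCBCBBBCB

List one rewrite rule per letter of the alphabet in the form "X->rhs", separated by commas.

  step 2 ⇒ step 3: BBCBCADBBCBBBCB ⇒ CB·CB·BB·CB·BB·C·AD·CB·CB·BB·CB·CB·CB·BB·CB
    A ↦ C
    B ↦ CB
    C ↦ BB
    D ↦ AD

A->C, B->CB, C->BB, D->AD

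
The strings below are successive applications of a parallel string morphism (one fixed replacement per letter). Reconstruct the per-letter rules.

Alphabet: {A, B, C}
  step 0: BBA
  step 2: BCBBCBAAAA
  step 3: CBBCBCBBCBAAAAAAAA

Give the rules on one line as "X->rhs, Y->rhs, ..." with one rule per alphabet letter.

  step 2 ⇒ step 3: BCBBCBAAAA ⇒ CB·B·CB·CB·B·CB·AA·AA·AA·AA
    A ↦ AA
    B ↦ CB
    C ↦ B

A->AA, B->CB, C->B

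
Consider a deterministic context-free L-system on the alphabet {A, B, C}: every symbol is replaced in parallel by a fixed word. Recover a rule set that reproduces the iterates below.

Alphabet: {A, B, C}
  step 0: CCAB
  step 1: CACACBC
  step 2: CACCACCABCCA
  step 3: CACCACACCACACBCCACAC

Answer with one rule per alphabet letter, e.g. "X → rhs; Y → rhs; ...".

  step 2 ⇒ step 3: CACCACCABCCA ⇒ CA·C·CA·CA·C·CA·CA·C·BC·CA·CA·C
    A ↦ C
    B ↦ BC
    C ↦ CA

A->C, B->BC, C->CA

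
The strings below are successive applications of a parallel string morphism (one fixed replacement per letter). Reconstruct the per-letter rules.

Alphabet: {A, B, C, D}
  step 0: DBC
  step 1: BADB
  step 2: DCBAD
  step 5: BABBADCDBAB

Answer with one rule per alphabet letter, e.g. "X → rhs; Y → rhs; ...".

  step 1 ⇒ step 2: BADB ⇒ D·C·BA·D
    A ↦ C
    B ↦ D
    D ↦ BA
  step 0 ⇒ step 1: DBC ⇒ BA·D·B
    C ↦ B

A->C, B->D, C->B, D->BA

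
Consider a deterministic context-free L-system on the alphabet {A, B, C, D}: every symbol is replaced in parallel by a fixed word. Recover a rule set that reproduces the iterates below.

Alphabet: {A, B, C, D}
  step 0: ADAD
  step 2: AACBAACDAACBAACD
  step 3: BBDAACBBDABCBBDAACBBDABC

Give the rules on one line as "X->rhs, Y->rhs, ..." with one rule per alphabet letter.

  step 2 ⇒ step 3: AACBAACDAACBAACD ⇒ B·B·D·AAC·B·B·D·ABC·B·B·D·AAC·B·B·D·ABC
    A ↦ B
    B ↦ AAC
    C ↦ D
    D ↦ ABC

A->B, B->AAC, C->D, D->ABC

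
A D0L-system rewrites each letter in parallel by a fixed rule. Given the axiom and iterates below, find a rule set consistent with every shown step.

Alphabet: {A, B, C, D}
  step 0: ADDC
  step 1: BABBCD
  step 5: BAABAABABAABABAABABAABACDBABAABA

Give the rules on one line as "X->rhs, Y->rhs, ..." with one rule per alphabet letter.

A->BA, B->A, C->CD, D->B

  step 0 ⇒ step 1: ADDC ⇒ BA·B·B·CD
    A ↦ BA
    C ↦ CD
    D ↦ B
    B ↦ A  (constrained at step 1)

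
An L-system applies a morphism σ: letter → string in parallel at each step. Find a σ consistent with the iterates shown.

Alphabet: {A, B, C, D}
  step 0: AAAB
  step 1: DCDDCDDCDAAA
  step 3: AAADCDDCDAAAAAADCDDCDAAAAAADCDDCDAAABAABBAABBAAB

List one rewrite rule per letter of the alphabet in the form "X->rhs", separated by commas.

  step 0 ⇒ step 1: AAAB ⇒ DCD·DCD·DCD·AAA
    A ↦ DCD
    B ↦ AAA
    C ↦ AA  (constrained at step 1)
    D ↦ B  (constrained at step 1)

A->DCD, B->AAA, C->AA, D->B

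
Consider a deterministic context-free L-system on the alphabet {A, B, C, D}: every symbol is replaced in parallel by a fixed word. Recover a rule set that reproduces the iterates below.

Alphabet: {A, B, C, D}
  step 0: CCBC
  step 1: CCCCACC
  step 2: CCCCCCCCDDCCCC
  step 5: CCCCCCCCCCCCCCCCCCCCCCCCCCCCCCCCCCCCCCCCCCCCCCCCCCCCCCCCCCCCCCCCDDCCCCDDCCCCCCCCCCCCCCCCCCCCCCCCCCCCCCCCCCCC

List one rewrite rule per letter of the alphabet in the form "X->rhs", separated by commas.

  step 1 ⇒ step 2: CCCCACC ⇒ CC·CC·CC·CC·DD·CC·CC
    A ↦ DD
    C ↦ CC
  step 0 ⇒ step 1: CCBC ⇒ CC·CC·A·CC
    B ↦ A
    D ↦ BC  (constrained at step 2)

A->DD, B->A, C->CC, D->BC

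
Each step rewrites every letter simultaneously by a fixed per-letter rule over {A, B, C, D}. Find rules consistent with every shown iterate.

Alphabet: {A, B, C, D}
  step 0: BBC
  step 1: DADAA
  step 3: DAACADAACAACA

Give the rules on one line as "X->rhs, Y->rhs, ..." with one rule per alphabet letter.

A->CA, B->DA, C->A, D->B

  step 0 ⇒ step 1: BBC ⇒ DA·DA·A
    B ↦ DA
    C ↦ A
    A ↦ CA  (constrained at step 1)
    D ↦ B  (constrained at step 1)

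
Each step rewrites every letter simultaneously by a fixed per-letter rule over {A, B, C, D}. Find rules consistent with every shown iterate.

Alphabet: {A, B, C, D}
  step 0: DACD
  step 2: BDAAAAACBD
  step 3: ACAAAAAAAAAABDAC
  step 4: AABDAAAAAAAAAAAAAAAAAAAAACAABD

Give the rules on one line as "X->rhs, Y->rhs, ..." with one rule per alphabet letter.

A->AA, B->A, C->BD, D->C

  step 3 ⇒ step 4: ACAAAAAAAAAABDAC ⇒ AA·BD·AA·AA·AA·AA·AA·AA·AA·AA·AA·AA·A·C·AA·BD
    A ↦ AA
    B ↦ A
    C ↦ BD
    D ↦ C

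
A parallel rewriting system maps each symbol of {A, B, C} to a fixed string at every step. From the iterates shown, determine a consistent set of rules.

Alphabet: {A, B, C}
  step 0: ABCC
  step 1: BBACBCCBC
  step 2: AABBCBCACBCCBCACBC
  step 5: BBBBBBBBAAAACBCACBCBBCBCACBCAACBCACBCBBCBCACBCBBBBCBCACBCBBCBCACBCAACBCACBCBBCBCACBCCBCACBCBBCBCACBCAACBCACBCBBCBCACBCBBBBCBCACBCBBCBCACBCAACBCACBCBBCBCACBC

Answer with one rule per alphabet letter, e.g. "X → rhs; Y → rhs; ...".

A->BB, B->A, C->CBC

  step 1 ⇒ step 2: BBACBCCBC ⇒ A·A·BB·CBC·A·CBC·CBC·A·CBC
    A ↦ BB
    B ↦ A
    C ↦ CBC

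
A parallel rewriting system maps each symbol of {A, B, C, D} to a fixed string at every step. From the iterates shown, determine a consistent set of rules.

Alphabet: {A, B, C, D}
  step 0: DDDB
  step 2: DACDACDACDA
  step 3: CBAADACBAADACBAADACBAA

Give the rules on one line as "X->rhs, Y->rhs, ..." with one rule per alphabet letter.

A->AA, B->C, C->DA, D->CB

  step 2 ⇒ step 3: DACDACDACDA ⇒ CB·AA·DA·CB·AA·DA·CB·AA·DA·CB·AA
    A ↦ AA
    C ↦ DA
    D ↦ CB
    B ↦ C  (constrained at step 0)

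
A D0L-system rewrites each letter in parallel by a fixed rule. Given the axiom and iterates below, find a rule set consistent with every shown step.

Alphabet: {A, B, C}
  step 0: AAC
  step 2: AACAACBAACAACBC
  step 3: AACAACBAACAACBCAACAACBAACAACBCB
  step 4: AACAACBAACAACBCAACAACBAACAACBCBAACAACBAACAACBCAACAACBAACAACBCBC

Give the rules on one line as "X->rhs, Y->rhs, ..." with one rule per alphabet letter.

  step 3 ⇒ step 4: AACAACBAACAACBCAACAACBAACAACBCB ⇒ AAC·AAC·B·AAC·AAC·B·C·AAC·AAC·B·AAC·AAC·B·C·B·AAC·AAC·B·AAC·AAC·B·C·AAC·AAC·B·AAC·AAC·B·C·B·C
    A ↦ AAC
    B ↦ C
    C ↦ B

A->AAC, B->C, C->B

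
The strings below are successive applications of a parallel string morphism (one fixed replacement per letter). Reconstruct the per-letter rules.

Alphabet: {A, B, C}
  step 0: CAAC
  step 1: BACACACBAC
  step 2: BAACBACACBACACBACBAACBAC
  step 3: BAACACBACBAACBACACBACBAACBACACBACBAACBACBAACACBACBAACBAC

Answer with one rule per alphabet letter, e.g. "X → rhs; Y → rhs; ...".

  step 2 ⇒ step 3: BAACBACACBACACBACBAACBAC ⇒ BA·AC·AC·BAC·BA·AC·BAC·AC·BAC·BA·AC·BAC·AC·BAC·BA·AC·BAC·BA·AC·AC·BAC·BA·AC·BAC
    A ↦ AC
    B ↦ BA
    C ↦ BAC

A->AC, B->BA, C->BAC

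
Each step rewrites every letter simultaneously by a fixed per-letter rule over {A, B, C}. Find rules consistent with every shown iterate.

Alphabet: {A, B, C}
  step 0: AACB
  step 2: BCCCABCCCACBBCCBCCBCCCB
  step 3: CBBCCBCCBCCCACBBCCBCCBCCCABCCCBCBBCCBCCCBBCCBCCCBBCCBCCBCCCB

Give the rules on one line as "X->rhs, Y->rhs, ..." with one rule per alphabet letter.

  step 2 ⇒ step 3: BCCCABCCCACBBCCBCCBCCCB ⇒ CB·BCC·BCC·BCC·CA·CB·BCC·BCC·BCC·CA·BCC·CB·CB·BCC·BCC·CB·BCC·BCC·CB·BCC·BCC·BCC·CB
    A ↦ CA
    B ↦ CB
    C ↦ BCC

A->CA, B->CB, C->BCC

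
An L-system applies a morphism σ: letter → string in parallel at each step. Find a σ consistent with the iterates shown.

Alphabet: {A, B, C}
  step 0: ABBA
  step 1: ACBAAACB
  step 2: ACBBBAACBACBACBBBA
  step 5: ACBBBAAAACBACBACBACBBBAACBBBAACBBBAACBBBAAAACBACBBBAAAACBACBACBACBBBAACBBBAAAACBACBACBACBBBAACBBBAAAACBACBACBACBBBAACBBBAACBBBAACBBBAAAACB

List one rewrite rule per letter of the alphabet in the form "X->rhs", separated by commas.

  step 1 ⇒ step 2: ACBAAACB ⇒ ACB·BB·A·ACB·ACB·ACB·BB·A
    A ↦ ACB
    B ↦ A
    C ↦ BB

A->ACB, B->A, C->BB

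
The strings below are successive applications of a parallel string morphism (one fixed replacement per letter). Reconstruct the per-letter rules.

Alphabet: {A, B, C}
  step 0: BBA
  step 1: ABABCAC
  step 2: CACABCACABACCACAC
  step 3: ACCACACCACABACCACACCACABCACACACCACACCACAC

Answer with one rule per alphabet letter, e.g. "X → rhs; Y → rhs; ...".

A->CAC, B->AB, C->AC

  step 2 ⇒ step 3: CACABCACABACCACAC ⇒ AC·CAC·AC·CAC·AB·AC·CAC·AC·CAC·AB·CAC·AC·AC·CAC·AC·CAC·AC
    A ↦ CAC
    B ↦ AB
    C ↦ AC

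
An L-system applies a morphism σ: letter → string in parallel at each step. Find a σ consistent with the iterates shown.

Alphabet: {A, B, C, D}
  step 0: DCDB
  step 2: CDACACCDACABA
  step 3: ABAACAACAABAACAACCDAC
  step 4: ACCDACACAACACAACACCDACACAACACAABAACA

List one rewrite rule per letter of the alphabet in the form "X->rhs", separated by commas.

  step 3 ⇒ step 4: ABAACAACAABAACAACCDAC ⇒ AC·CD·AC·AC·A·AC·AC·A·AC·AC·CD·AC·AC·A·AC·AC·A·A·BA·AC·A
    A ↦ AC
    B ↦ CD
    C ↦ A
    D ↦ BA

A->AC, B->CD, C->A, D->BA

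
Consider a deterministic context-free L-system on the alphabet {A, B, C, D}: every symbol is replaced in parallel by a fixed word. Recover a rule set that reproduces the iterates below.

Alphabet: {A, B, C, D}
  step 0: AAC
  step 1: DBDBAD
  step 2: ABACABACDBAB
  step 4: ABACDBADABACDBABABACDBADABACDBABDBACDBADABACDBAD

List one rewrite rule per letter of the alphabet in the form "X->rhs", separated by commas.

A->DB, B->AC, C->AD, D->AB

  step 1 ⇒ step 2: DBDBAD ⇒ AB·AC·AB·AC·DB·AB
    A ↦ DB
    B ↦ AC
    D ↦ AB
  step 0 ⇒ step 1: AAC ⇒ DB·DB·AD
    C ↦ AD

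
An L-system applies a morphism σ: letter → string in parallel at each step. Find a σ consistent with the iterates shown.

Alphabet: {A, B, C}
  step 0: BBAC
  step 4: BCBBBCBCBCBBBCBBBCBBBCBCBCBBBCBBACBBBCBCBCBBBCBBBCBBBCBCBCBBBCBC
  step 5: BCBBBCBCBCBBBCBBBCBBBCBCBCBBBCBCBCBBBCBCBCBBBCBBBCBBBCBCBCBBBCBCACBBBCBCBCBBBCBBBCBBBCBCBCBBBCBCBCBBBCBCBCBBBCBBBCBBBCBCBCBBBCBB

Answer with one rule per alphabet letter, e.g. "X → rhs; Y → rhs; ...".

  step 4 ⇒ step 5: BCBBBCBCBCBBBCBBBCBBBCBCBCBBBCBBACBBBCBCBCBBBCBBBCBBBCBCBCBBBCBC ⇒ BC·BB·BC·BC·BC·BB·BC·BB·BC·BB·BC·BC·BC·BB·BC·BC·BC·BB·BC·BC·BC·BB·BC·BB·BC·BB·BC·BC·BC·BB·BC·BC·AC·BB·BC·BC·BC·BB·BC·BB·BC·BB·BC·BC·BC·BB·BC·BC·BC·BB·BC·BC·BC·BB·BC·BB·BC·BB·BC·BC·BC·BB·BC·BB
    A ↦ AC
    B ↦ BC
    C ↦ BB

A->AC, B->BC, C->BB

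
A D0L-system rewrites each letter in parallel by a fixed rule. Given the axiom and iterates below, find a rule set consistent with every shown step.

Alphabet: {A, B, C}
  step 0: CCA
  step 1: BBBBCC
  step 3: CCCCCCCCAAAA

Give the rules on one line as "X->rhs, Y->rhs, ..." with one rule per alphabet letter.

  step 0 ⇒ step 1: CCA ⇒ BB·BB·CC
    A ↦ CC
    C ↦ BB
    B ↦ A  (constrained at step 1)

A->CC, B->A, C->BB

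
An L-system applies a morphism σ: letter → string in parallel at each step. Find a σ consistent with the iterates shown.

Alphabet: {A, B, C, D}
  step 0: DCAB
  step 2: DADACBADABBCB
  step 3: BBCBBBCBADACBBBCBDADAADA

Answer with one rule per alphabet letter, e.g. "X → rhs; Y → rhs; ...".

  step 2 ⇒ step 3: DADACBADABBCB ⇒ BB·CB·BB·CB·A·DA·CB·BB·CB·DA·DA·A·DA
    A ↦ CB
    B ↦ DA
    C ↦ A
    D ↦ BB

A->CB, B->DA, C->A, D->BB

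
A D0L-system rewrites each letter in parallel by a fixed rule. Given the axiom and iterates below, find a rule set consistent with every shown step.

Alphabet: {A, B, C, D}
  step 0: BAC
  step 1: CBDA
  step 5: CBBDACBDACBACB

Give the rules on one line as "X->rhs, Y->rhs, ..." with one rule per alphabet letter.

A->D, B->CB, C->A, D->B

  step 0 ⇒ step 1: BAC ⇒ CB·D·A
    A ↦ D
    B ↦ CB
    C ↦ A
    D ↦ B  (constrained at step 1)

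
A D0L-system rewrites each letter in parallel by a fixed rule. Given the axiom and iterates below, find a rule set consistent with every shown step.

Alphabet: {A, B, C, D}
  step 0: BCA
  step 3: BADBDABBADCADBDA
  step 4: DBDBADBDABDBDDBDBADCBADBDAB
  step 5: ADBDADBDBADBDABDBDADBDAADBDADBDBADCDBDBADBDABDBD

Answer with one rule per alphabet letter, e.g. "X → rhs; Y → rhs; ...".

A->B, B->DBD, C->DC, D->A

  step 4 ⇒ step 5: DBDBADBDABDBDDBDBADCBADBDAB ⇒ A·DBD·A·DBD·B·A·DBD·A·B·DBD·A·DBD·A·A·DBD·A·DBD·B·A·DC·DBD·B·A·DBD·A·B·DBD
    A ↦ B
    B ↦ DBD
    C ↦ DC
    D ↦ A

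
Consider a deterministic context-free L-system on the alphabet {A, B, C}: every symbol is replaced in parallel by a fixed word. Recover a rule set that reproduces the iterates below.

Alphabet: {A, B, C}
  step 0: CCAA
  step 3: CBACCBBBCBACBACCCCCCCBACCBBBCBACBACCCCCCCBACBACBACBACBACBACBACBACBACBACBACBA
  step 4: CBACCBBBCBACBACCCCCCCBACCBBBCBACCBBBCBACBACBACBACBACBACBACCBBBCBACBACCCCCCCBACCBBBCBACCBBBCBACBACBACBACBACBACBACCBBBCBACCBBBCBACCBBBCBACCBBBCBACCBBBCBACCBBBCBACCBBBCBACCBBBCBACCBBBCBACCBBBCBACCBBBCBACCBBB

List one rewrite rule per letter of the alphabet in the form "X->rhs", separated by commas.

A->BBB, B->CC, C->CBA

  step 3 ⇒ step 4: CBACCBBBCBACBACCCCCCCBACCBBBCBACBACCCCCCCBACBACBACBACBACBACBACBACBACBACBACBA ⇒ CBA·CC·BBB·CBA·CBA·CC·CC·CC·CBA·CC·BBB·CBA·CC·BBB·CBA·CBA·CBA·CBA·CBA·CBA·CBA·CC·BBB·CBA·CBA·CC·CC·CC·CBA·CC·BBB·CBA·CC·BBB·CBA·CBA·CBA·CBA·CBA·CBA·CBA·CC·BBB·CBA·CC·BBB·CBA·CC·BBB·CBA·CC·BBB·CBA·CC·BBB·CBA·CC·BBB·CBA·CC·BBB·CBA·CC·BBB·CBA·CC·BBB·CBA·CC·BBB·CBA·CC·BBB·CBA·CC·BBB
    A ↦ BBB
    B ↦ CC
    C ↦ CBA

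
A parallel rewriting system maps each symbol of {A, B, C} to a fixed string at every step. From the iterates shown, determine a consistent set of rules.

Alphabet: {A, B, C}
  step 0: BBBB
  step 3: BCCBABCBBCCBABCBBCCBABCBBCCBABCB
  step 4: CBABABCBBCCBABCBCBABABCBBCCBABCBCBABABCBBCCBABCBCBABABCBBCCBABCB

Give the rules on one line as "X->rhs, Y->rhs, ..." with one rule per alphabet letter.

  step 3 ⇒ step 4: BCCBABCBBCCBABCBBCCBABCBBCCBABCB ⇒ CB·AB·AB·CB·BC·CB·AB·CB·CB·AB·AB·CB·BC·CB·AB·CB·CB·AB·AB·CB·BC·CB·AB·CB·CB·AB·AB·CB·BC·CB·AB·CB
    A ↦ BC
    B ↦ CB
    C ↦ AB

A->BC, B->CB, C->AB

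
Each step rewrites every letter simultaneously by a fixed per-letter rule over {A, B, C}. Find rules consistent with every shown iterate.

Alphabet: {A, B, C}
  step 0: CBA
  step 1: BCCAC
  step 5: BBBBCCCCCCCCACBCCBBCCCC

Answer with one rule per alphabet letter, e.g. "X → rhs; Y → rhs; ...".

A->AC, B->CC, C->B

  step 0 ⇒ step 1: CBA ⇒ B·CC·AC
    A ↦ AC
    B ↦ CC
    C ↦ B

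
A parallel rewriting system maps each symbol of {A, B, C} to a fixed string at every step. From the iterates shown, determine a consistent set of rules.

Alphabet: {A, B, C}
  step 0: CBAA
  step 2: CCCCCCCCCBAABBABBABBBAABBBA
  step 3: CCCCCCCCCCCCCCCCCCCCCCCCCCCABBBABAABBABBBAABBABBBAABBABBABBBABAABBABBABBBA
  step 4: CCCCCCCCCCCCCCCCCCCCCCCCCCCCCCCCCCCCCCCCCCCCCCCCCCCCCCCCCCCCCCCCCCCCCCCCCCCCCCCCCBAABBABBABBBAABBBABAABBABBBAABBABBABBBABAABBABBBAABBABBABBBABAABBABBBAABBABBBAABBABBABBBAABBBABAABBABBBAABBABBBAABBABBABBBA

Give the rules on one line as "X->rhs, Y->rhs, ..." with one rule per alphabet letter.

A->BA, B->ABB, C->CCC

  step 3 ⇒ step 4: CCCCCCCCCCCCCCCCCCCCCCCCCCCABBBABAABBABBBAABBABBBAABBABBABBBABAABBABBABBBA ⇒ CCC·CCC·CCC·CCC·CCC·CCC·CCC·CCC·CCC·CCC·CCC·CCC·CCC·CCC·CCC·CCC·CCC·CCC·CCC·CCC·CCC·CCC·CCC·CCC·CCC·CCC·CCC·BA·ABB·ABB·ABB·BA·ABB·BA·BA·ABB·ABB·BA·ABB·ABB·ABB·BA·BA·ABB·ABB·BA·ABB·ABB·ABB·BA·BA·ABB·ABB·BA·ABB·ABB·BA·ABB·ABB·ABB·BA·ABB·BA·BA·ABB·ABB·BA·ABB·ABB·BA·ABB·ABB·ABB·BA
    A ↦ BA
    B ↦ ABB
    C ↦ CCC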